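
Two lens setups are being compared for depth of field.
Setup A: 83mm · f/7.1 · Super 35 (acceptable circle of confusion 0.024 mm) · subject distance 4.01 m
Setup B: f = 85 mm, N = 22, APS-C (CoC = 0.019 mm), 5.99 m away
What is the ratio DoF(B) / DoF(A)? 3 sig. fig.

5.89

Setup A: H = 83²/(7.1×0.024) + 83 ≈ 40511.4 mm; DoF = Df − Dn = 4441.42 − 3654.98 ≈ 786.44 mm.
Setup B: H = 85²/(22×0.019) + 85 ≈ 17369.7 mm; DoF = Df − Dn = 9098.3 − 4464.7 ≈ 4633.6 mm.
Ratio = 4633.6 / 786.44 ≈ 5.89.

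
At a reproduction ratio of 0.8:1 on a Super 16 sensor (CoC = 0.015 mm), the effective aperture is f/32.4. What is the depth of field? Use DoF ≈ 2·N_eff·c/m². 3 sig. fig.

At magnification m, DoF ≈ 2·N_eff·c/m² = 2 × 32.4 × 0.015 / 0.8² = 0.972 / 0.64 ≈ 1.52 mm.

1.52 mm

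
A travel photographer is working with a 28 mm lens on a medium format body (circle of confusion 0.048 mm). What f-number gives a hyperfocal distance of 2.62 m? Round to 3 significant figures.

Rearrange H = f²/(N·c) + f for N: N = f² / ((H − f)·c).
N = 28² / ((2620 − 28) × 0.048) = 784 / 124.4 ≈ 6.30.

f/6.30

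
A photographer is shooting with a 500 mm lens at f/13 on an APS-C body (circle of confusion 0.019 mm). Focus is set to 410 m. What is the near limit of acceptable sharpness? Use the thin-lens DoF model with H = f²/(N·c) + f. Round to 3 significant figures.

292 m

Hyperfocal distance H = f²/(N·c) + f = 500²/(13 × 0.019) + 500 = 250000/0.247 + 500 ≈ 1012645.7 mm ≈ 1013 m.
Near limit Dn = s·(H − f)/(H + s − 2f) = 410000 × (1012645.7 − 500) / (1012645.7 + 410000 − 2 × 500) = 410000 × 1012145.7 / 1421645.7 ≈ 291901 mm ≈ 292 m.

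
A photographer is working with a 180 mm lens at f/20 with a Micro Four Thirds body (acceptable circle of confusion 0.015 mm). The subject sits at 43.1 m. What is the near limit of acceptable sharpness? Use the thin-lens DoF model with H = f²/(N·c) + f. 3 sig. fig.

Hyperfocal distance H = f²/(N·c) + f = 180²/(20 × 0.015) + 180 = 32400/0.3 + 180 ≈ 108180.0 mm ≈ 108.2 m.
Near limit Dn = s·(H − f)/(H + s − 2f) = 43100 × (108180.0 − 180) / (108180.0 + 43100 − 2 × 180) = 43100 × 108000.0 / 150920.0 ≈ 30843 mm ≈ 30.8 m.

30.8 m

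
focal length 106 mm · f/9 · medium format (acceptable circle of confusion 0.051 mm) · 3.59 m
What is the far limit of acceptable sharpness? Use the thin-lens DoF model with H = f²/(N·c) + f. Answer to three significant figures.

4.19 m

Hyperfocal distance H = f²/(N·c) + f = 106²/(9 × 0.051) + 106 = 11236/0.459 + 106 ≈ 24585.3 mm ≈ 24.59 m.
Far limit Df = s·(H − f)/(H − s) = 3590 × (24585.3 − 106) / (24585.3 − 3590) = 3590 × 24479.3 / 20995.3 ≈ 4185.7 mm ≈ 4.19 m.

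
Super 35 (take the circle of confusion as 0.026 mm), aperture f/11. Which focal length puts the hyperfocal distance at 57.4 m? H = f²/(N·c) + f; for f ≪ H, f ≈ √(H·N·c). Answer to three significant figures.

128 mm

From H = f²/(N·c) + f, with f ≪ H: f ≈ √(H·N·c) = √(57400 × 11 × 0.026) = √16416 ≈ 128.1 mm.
The +f correction barely moves this — solving exactly, f² + N·c·f − N·c·H = 0 ⇒ f = (−N·c + √((N·c)² + 4·N·c·H))/2 = (−0.286 + √65666)/2 ≈ 127.98 mm, so f ≈ 128 mm.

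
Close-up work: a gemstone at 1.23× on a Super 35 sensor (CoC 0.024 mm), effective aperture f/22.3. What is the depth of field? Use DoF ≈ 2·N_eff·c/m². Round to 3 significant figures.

0.708 mm

At magnification m, DoF ≈ 2·N_eff·c/m² = 2 × 22.3 × 0.024 / 1.23² = 1.07 / 1.513 ≈ 0.708 mm.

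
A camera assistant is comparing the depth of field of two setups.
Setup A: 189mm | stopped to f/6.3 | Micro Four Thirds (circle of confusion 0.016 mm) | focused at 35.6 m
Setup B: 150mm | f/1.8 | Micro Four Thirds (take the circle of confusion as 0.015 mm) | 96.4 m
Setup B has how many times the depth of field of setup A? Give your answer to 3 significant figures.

Setup A: H = 189²/(6.3×0.016) + 189 ≈ 354564.0 mm; DoF = Df − Dn = 39552.3 − 32365.8 ≈ 7186.5 mm.
Setup B: H = 150²/(1.8×0.015) + 150 ≈ 833483.3 mm; DoF = Df − Dn = 108988 − 86419 ≈ 22569 mm.
Ratio = 22569 / 7186.5 ≈ 3.14.

3.14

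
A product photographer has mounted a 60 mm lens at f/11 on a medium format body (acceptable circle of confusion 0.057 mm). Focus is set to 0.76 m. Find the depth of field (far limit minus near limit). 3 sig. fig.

Hyperfocal distance H = f²/(N·c) + f = 60²/(11 × 0.057) + 60 = 3600/0.627 + 60 ≈ 5801.6 mm ≈ 5.802 m.
Near limit Dn = s·(H − f)/(H + s − 2f) = 760 × (5801.6 − 60) / (5801.6 + 760 − 2 × 60) = 760 × 5741.6 / 6441.6 ≈ 677.41 mm.
Far limit Df = s·(H − f)/(H − s) = 760 × (5801.6 − 60) / (5801.6 − 760) = 760 × 5741.6 / 5041.6 ≈ 865.52 mm.
Depth of field = Df − Dn = 865.52 − 677.41 ≈ 188.11 mm.

188 mm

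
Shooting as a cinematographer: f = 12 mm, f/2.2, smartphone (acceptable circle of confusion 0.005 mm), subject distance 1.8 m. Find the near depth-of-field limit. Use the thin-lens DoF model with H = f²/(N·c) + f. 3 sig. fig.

Hyperfocal distance H = f²/(N·c) + f = 12²/(2.2 × 0.005) + 12 = 144/0.011 + 12 ≈ 13102.9 mm ≈ 13.10 m.
Near limit Dn = s·(H − f)/(H + s − 2f) = 1800 × (13102.9 − 12) / (13102.9 + 1800 − 2 × 12) = 1800 × 13090.9 / 14878.9 ≈ 1583.7 mm ≈ 1.58 m.

1.58 m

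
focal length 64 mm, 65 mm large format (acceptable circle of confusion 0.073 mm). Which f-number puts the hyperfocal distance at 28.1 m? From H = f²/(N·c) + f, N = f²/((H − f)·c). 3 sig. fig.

f/2.00

Rearrange H = f²/(N·c) + f for N: N = f² / ((H − f)·c).
N = 64² / ((28100 − 64) × 0.073) = 4096 / 2047 ≈ 2.00.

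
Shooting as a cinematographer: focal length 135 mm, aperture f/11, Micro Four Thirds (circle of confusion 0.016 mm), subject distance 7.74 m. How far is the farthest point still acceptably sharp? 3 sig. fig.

Hyperfocal distance H = f²/(N·c) + f = 135²/(11 × 0.016) + 135 = 18225/0.176 + 135 ≈ 103686.1 mm ≈ 103.7 m.
Far limit Df = s·(H − f)/(H − s) = 7740 × (103686.1 − 135) / (103686.1 − 7740) = 7740 × 103551.1 / 95946.1 ≈ 8353.5 mm ≈ 8.35 m.

8.35 m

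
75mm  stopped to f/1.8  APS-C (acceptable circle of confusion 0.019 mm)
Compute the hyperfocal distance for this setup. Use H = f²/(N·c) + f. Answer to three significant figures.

Hyperfocal distance H = f²/(N·c) + f = 75²/(1.8 × 0.019) + 75 = 5625/0.0342 + 75 ≈ 164548.7 mm ≈ 165 m.

165 m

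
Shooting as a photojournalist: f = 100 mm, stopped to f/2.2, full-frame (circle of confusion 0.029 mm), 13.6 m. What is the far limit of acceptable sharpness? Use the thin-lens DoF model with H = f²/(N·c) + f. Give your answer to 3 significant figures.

Hyperfocal distance H = f²/(N·c) + f = 100²/(2.2 × 0.029) + 100 = 10000/0.0638 + 100 ≈ 156839.8 mm ≈ 156.8 m.
Far limit Df = s·(H − f)/(H − s) = 13600 × (156839.8 − 100) / (156839.8 − 13600) = 13600 × 156739.8 / 143239.8 ≈ 14882 mm ≈ 14.9 m.

14.9 m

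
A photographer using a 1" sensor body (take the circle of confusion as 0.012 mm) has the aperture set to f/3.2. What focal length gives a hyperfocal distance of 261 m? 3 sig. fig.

100 mm

From H = f²/(N·c) + f, with f ≪ H: f ≈ √(H·N·c) = √(261000 × 3.2 × 0.012) = √10022 ≈ 100.1 mm.
The +f correction barely moves this — solving exactly, f² + N·c·f − N·c·H = 0 ⇒ f = (−N·c + √((N·c)² + 4·N·c·H))/2 = (−0.0384 + √40090)/2 ≈ 100.09 mm, so f ≈ 100 mm.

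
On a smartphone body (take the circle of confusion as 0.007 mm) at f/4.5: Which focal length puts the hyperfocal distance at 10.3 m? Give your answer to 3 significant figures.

From H = f²/(N·c) + f, with f ≪ H: f ≈ √(H·N·c) = √(10300 × 4.5 × 0.007) = √324.45 ≈ 18.01 mm.
The +f correction barely moves this — solving exactly, f² + N·c·f − N·c·H = 0 ⇒ f = (−N·c + √((N·c)² + 4·N·c·H))/2 = (−0.0315 + √1297.8)/2 ≈ 17.997 mm, so f ≈ 18.0 mm.

18.0 mm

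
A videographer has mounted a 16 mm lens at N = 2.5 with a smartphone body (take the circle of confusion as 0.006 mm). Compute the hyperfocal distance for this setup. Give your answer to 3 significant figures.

Hyperfocal distance H = f²/(N·c) + f = 16²/(2.5 × 0.006) + 16 = 256/0.015 + 16 ≈ 17082.7 mm ≈ 17.1 m.

17.1 m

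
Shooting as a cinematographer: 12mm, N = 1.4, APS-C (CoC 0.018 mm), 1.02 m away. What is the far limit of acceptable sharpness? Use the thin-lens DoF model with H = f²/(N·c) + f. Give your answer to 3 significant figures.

1.24 m

Hyperfocal distance H = f²/(N·c) + f = 12²/(1.4 × 0.018) + 12 = 144/0.0252 + 12 ≈ 5726.3 mm ≈ 5.726 m.
Far limit Df = s·(H − f)/(H − s) = 1020 × (5726.3 − 12) / (5726.3 − 1020) = 1020 × 5714.3 / 4706.3 ≈ 1238.5 mm ≈ 1.24 m.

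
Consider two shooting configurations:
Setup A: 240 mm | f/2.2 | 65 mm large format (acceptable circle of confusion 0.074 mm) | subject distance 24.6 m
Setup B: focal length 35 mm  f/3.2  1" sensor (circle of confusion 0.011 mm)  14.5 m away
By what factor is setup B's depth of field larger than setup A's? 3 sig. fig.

4.28

Setup A: H = 240²/(2.2×0.074) + 240 ≈ 354048.4 mm; DoF = Df − Dn = 26419.0 − 23015.4 ≈ 3403.6 mm.
Setup B: H = 35²/(3.2×0.011) + 35 ≈ 34836.1 mm; DoF = Df − Dn = 24814 − 10243 ≈ 14571 mm.
Ratio = 14571 / 3403.6 ≈ 4.28.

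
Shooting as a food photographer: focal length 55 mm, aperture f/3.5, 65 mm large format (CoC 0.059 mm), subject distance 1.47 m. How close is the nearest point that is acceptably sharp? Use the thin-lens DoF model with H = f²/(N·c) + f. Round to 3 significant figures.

1.34 m

Hyperfocal distance H = f²/(N·c) + f = 55²/(3.5 × 0.059) + 55 = 3025/0.2065 + 55 ≈ 14703.9 mm ≈ 14.70 m.
Near limit Dn = s·(H − f)/(H + s − 2f) = 1470 × (14703.9 − 55) / (14703.9 + 1470 − 2 × 55) = 1470 × 14648.9 / 16063.9 ≈ 1340.5 mm ≈ 1.34 m.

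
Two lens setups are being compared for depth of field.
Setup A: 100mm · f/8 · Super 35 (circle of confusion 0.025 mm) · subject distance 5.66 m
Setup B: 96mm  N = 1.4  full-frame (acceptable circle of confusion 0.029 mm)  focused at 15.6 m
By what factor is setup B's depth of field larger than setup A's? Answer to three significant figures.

1.68

Setup A: H = 100²/(8×0.025) + 100 ≈ 50100.0 mm; DoF = Df − Dn = 6368.1 − 5093.6 ≈ 1274.5 mm.
Setup B: H = 96²/(1.4×0.029) + 96 ≈ 227091.1 mm; DoF = Df − Dn = 16743.6 − 14602.6 ≈ 2141.0 mm.
Ratio = 2141.0 / 1274.5 ≈ 1.68.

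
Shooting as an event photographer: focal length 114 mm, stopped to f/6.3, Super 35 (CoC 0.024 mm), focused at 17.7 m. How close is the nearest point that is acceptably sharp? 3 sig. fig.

Hyperfocal distance H = f²/(N·c) + f = 114²/(6.3 × 0.024) + 114 = 12996/0.1512 + 114 ≈ 86066.4 mm ≈ 86.07 m.
Near limit Dn = s·(H − f)/(H + s − 2f) = 17700 × (86066.4 − 114) / (86066.4 + 17700 − 2 × 114) = 17700 × 85952.4 / 103538.4 ≈ 14694 mm ≈ 14.7 m.

14.7 m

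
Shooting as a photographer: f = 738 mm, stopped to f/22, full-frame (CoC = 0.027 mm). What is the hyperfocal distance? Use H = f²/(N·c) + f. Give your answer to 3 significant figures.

918 m

Hyperfocal distance H = f²/(N·c) + f = 738²/(22 × 0.027) + 738 = 544644/0.594 + 738 ≈ 917647.1 mm ≈ 918 m.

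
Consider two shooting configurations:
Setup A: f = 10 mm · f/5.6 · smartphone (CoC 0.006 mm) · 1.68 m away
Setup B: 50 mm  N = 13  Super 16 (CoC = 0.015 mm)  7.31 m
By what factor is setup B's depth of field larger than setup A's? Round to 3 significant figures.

Setup A: H = 10²/(5.6×0.006) + 10 ≈ 2986.2 mm; DoF = Df − Dn = 3827.9 − 1076.2 ≈ 2751.7 mm.
Setup B: H = 50²/(13×0.015) + 50 ≈ 12870.5 mm; DoF = Df − Dn = 16854 − 4667 ≈ 12187 mm.
Ratio = 12187 / 2751.7 ≈ 4.43.

4.43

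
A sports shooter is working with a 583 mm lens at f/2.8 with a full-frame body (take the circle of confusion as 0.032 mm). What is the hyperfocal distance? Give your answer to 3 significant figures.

3790 m

Hyperfocal distance H = f²/(N·c) + f = 583²/(2.8 × 0.032) + 583 = 339889/0.0896 + 583 ≈ 3793987.0 mm ≈ 3790 m.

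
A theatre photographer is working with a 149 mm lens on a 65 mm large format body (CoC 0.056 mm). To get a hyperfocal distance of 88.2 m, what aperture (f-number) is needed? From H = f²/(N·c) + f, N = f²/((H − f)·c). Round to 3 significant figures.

f/4.50

Rearrange H = f²/(N·c) + f for N: N = f² / ((H − f)·c).
N = 149² / ((88200 − 149) × 0.056) = 22201 / 4931 ≈ 4.50.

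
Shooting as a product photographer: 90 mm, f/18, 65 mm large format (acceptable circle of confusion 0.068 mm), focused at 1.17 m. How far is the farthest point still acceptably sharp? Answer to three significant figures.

1.40 m

Hyperfocal distance H = f²/(N·c) + f = 90²/(18 × 0.068) + 90 = 8100/1.224 + 90 ≈ 6707.6 mm ≈ 6.708 m.
Far limit Df = s·(H − f)/(H − s) = 1170 × (6707.6 − 90) / (6707.6 − 1170) = 1170 × 6617.6 / 5537.6 ≈ 1398.2 mm ≈ 1.40 m.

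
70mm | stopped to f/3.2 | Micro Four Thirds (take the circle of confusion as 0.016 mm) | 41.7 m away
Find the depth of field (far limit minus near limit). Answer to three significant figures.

44.7 m

Hyperfocal distance H = f²/(N·c) + f = 70²/(3.2 × 0.016) + 70 = 4900/0.0512 + 70 ≈ 95773.1 mm ≈ 95.77 m.
Near limit Dn = s·(H − f)/(H + s − 2f) = 41700 × (95773.1 − 70) / (95773.1 + 41700 − 2 × 70) = 41700 × 95703.1 / 137333.1 ≈ 29059 mm.
Far limit Df = s·(H − f)/(H − s) = 41700 × (95773.1 − 70) / (95773.1 − 41700) = 41700 × 95703.1 / 54073.1 ≈ 73804 mm.
Depth of field = Df − Dn = 73804 − 29059 ≈ 44745 mm ≈ 44.7 m.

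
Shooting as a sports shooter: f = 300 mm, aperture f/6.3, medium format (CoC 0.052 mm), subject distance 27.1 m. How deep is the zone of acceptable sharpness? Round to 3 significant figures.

Hyperfocal distance H = f²/(N·c) + f = 300²/(6.3 × 0.052) + 300 = 90000/0.3276 + 300 ≈ 275025.3 mm ≈ 275.0 m.
Near limit Dn = s·(H − f)/(H + s − 2f) = 27100 × (275025.3 − 300) / (275025.3 + 27100 − 2 × 300) = 27100 × 274725.3 / 301525.3 ≈ 24691.3 mm.
Far limit Df = s·(H − f)/(H − s) = 27100 × (275025.3 − 300) / (275025.3 − 27100) = 27100 × 274725.3 / 247925.3 ≈ 30029.4 mm.
Depth of field = Df − Dn = 30029.4 − 24691.3 ≈ 5338.1 mm ≈ 5.34 m.

5.34 m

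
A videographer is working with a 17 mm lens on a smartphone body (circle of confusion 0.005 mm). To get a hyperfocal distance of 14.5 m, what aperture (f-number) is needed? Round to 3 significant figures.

f/3.99

Rearrange H = f²/(N·c) + f for N: N = f² / ((H − f)·c).
N = 17² / ((14500 − 17) × 0.005) = 289 / 72.42 ≈ 3.99.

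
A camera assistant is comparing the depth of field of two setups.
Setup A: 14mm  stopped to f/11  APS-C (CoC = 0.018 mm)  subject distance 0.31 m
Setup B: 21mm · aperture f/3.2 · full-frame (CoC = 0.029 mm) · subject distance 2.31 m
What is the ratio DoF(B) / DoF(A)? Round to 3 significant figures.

14.2

Setup A: H = 14²/(11×0.018) + 14 ≈ 1003.9 mm; DoF = Df − Dn = 442.24 − 238.64 ≈ 203.60 mm.
Setup B: H = 21²/(3.2×0.029) + 21 ≈ 4773.2 mm; DoF = Df − Dn = 4456.7 − 1559.0 ≈ 2897.7 mm.
Ratio = 2897.7 / 203.60 ≈ 14.2.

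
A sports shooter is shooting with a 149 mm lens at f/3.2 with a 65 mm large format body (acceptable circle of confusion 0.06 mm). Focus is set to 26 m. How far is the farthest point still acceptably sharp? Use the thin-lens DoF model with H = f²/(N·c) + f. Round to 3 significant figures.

Hyperfocal distance H = f²/(N·c) + f = 149²/(3.2 × 0.06) + 149 = 22201/0.192 + 149 ≈ 115779.2 mm ≈ 115.8 m.
Far limit Df = s·(H − f)/(H − s) = 26000 × (115779.2 − 149) / (115779.2 − 26000) = 26000 × 115630.2 / 89779.2 ≈ 33486 mm ≈ 33.5 m.

33.5 m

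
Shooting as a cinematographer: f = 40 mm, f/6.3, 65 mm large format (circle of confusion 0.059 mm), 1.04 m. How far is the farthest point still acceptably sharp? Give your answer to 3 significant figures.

Hyperfocal distance H = f²/(N·c) + f = 40²/(6.3 × 0.059) + 40 = 1600/0.3717 + 40 ≈ 4344.5 mm ≈ 4.345 m.
Far limit Df = s·(H − f)/(H − s) = 1040 × (4344.5 − 40) / (4344.5 − 1040) = 1040 × 4304.5 / 3304.5 ≈ 1354.7 mm ≈ 1.35 m.

1.35 m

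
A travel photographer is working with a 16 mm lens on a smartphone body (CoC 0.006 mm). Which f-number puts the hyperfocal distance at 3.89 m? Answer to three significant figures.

f/11

Rearrange H = f²/(N·c) + f for N: N = f² / ((H − f)·c).
N = 16² / ((3890 − 16) × 0.006) = 256 / 23.24 ≈ 11.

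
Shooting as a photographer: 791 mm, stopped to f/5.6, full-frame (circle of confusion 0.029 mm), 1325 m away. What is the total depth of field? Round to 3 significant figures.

Hyperfocal distance H = f²/(N·c) + f = 791²/(5.6 × 0.029) + 791 = 625681/0.1624 + 791 ≈ 3853506.5 mm ≈ 3854 m.
Near limit Dn = s·(H − f)/(H + s − 2f) = 1325000 × (3853506.5 − 791) / (3853506.5 + 1325000 − 2 × 791) = 1325000 × 3852715.5 / 5176924.5 ≈ 986077 mm.
Far limit Df = s·(H − f)/(H − s) = 1325000 × (3853506.5 − 791) / (3853506.5 − 1325000) = 1325000 × 3852715.5 / 2528506.5 ≈ 2018918 mm.
Depth of field = Df − Dn = 2018918 − 986077 ≈ 1032841 mm ≈ 1030 m.

1030 m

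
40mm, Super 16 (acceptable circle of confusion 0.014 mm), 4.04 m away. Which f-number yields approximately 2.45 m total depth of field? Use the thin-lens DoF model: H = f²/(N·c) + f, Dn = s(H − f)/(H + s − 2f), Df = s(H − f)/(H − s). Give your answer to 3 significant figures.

Write h = H − f = f²/(N·c). The thin-lens limits are Dn = s·h/(h + (s−f)) and Df = s·h/(h − (s−f)), so DoF = Df − Dn = 2·s·(s−f)·h / (h² − (s−f)²).
That is a quadratic in h: DoF·h² − 2·s·(s−f)·h − DoF·(s−f)² = 0 ⇒ h = (s−f)·(s + √(s² + DoF²)) / DoF = 4000 × (4040 + √(4040² + 2450²)) / 2450 = 4000 × (4040 + 4724.84) / 2450 ≈ 14310 mm.
Then N = f²/(c·h) = 40² / (0.014 × 14310) = 1600 / 200.34 ≈ 7.99.

f/7.99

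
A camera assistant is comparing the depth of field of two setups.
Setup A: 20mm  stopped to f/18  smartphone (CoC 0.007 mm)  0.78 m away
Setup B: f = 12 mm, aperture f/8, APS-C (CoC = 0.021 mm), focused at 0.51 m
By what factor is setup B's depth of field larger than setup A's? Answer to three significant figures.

Setup A: H = 20²/(18×0.007) + 20 ≈ 3194.6 mm; DoF = Df − Dn = 1025.51 − 629.34 ≈ 396.17 mm.
Setup B: H = 12²/(8×0.021) + 12 ≈ 869.1 mm; DoF = Df − Dn = 1217.18 − 322.58 ≈ 894.60 mm.
Ratio = 894.60 / 396.17 ≈ 2.26.

2.26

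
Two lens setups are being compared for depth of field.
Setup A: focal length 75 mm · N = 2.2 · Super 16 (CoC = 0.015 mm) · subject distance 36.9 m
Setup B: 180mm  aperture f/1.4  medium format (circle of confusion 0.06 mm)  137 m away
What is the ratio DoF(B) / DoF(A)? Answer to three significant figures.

Setup A: H = 75²/(2.2×0.015) + 75 ≈ 170529.5 mm; DoF = Df − Dn = 47069 − 30344 ≈ 16725 mm.
Setup B: H = 180²/(1.4×0.06) + 180 ≈ 385894.3 mm; DoF = Df − Dn = 212310 − 101128 ≈ 111182 mm.
Ratio = 111182 / 16725 ≈ 6.65.

6.65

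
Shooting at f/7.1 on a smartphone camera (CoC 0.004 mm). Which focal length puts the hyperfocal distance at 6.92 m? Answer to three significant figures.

From H = f²/(N·c) + f, with f ≪ H: f ≈ √(H·N·c) = √(6920 × 7.1 × 0.004) = √196.53 ≈ 14.02 mm.
The +f correction barely moves this — solving exactly, f² + N·c·f − N·c·H = 0 ⇒ f = (−N·c + √((N·c)² + 4·N·c·H))/2 = (−0.0284 + √786.11)/2 ≈ 14.005 mm, so f ≈ 14.0 mm.

14.0 mm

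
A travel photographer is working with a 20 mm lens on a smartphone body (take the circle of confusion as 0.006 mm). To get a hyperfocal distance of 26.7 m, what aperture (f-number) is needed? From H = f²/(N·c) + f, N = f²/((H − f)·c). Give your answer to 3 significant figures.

f/2.50

Rearrange H = f²/(N·c) + f for N: N = f² / ((H − f)·c).
N = 20² / ((26700 − 20) × 0.006) = 400 / 160.1 ≈ 2.50.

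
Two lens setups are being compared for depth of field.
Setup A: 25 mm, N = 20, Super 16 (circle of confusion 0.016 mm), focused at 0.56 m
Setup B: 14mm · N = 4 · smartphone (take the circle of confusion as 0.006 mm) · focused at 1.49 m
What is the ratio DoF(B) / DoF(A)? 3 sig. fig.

Setup A: H = 25²/(20×0.016) + 25 ≈ 1978.1 mm; DoF = Df − Dn = 771.26 − 439.59 ≈ 331.67 mm.
Setup B: H = 14²/(4×0.006) + 14 ≈ 8180.7 mm; DoF = Df − Dn = 1818.70 − 1261.93 ≈ 556.77 mm.
Ratio = 556.77 / 331.67 ≈ 1.68.

1.68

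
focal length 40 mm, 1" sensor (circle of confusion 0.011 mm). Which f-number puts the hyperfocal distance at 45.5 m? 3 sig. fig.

Rearrange H = f²/(N·c) + f for N: N = f² / ((H − f)·c).
N = 40² / ((45500 − 40) × 0.011) = 1600 / 500.1 ≈ 3.20.

f/3.20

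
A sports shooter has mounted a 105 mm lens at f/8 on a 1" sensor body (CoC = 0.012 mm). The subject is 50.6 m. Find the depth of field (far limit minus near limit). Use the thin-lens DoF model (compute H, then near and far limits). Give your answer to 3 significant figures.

55.2 m

Hyperfocal distance H = f²/(N·c) + f = 105²/(8 × 0.012) + 105 = 11025/0.096 + 105 ≈ 114948.8 mm ≈ 114.9 m.
Near limit Dn = s·(H − f)/(H + s − 2f) = 50600 × (114948.8 − 105) / (114948.8 + 50600 − 2 × 105) = 50600 × 114843.8 / 165338.8 ≈ 35147 mm.
Far limit Df = s·(H − f)/(H − s) = 50600 × (114948.8 − 105) / (114948.8 − 50600) = 50600 × 114843.8 / 64348.8 ≈ 90306 mm.
Depth of field = Df − Dn = 90306 − 35147 ≈ 55159 mm ≈ 55.2 m.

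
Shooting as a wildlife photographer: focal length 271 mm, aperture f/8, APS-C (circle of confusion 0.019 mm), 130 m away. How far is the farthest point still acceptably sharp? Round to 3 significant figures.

178 m

Hyperfocal distance H = f²/(N·c) + f = 271²/(8 × 0.019) + 271 = 73441/0.152 + 271 ≈ 483435.5 mm ≈ 483.4 m.
Far limit Df = s·(H − f)/(H − s) = 130000 × (483435.5 − 271) / (483435.5 − 130000) = 130000 × 483164.5 / 353435.5 ≈ 177717 mm ≈ 178 m.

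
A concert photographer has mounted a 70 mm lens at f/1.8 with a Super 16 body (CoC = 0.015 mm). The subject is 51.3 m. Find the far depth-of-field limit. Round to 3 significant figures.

Hyperfocal distance H = f²/(N·c) + f = 70²/(1.8 × 0.015) + 70 = 4900/0.027 + 70 ≈ 181551.5 mm ≈ 181.6 m.
Far limit Df = s·(H − f)/(H − s) = 51300 × (181551.5 − 70) / (181551.5 − 51300) = 51300 × 181481.5 / 130251.5 ≈ 71477 mm ≈ 71.5 m.

71.5 m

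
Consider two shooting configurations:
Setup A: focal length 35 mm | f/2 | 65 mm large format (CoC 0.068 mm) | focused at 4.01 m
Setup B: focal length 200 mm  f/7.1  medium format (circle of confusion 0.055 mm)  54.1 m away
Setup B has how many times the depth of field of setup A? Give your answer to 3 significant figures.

Setup A: H = 35²/(2×0.068) + 35 ≈ 9042.4 mm; DoF = Df − Dn = 7177.5 − 2782.2 ≈ 4395.3 mm.
Setup B: H = 200²/(7.1×0.055) + 200 ≈ 102632.8 mm; DoF = Df − Dn = 114183 − 35448 ≈ 78735 mm.
Ratio = 78735 / 4395.3 ≈ 17.9.

17.9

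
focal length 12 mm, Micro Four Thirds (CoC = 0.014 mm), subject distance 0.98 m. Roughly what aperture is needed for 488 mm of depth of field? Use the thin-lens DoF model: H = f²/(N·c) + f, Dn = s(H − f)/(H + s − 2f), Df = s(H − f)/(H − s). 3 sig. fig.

Write h = H − f = f²/(N·c). The thin-lens limits are Dn = s·h/(h + (s−f)) and Df = s·h/(h − (s−f)), so DoF = Df − Dn = 2·s·(s−f)·h / (h² − (s−f)²).
That is a quadratic in h: DoF·h² − 2·s·(s−f)·h − DoF·(s−f)² = 0 ⇒ h = (s−f)·(s + √(s² + DoF²)) / DoF = 968 × (980 + √(980² + 488²)) / 488 = 968 × (980 + 1094.78) / 488 ≈ 4115.5 mm.
Then N = f²/(c·h) = 12² / (0.014 × 4115.5) = 144 / 57.618 ≈ 2.50.

f/2.50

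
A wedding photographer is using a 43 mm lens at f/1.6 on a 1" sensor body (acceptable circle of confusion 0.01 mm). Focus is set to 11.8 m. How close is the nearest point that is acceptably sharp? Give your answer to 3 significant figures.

10.7 m

Hyperfocal distance H = f²/(N·c) + f = 43²/(1.6 × 0.01) + 43 = 1849/0.016 + 43 ≈ 115605.5 mm ≈ 115.6 m.
Near limit Dn = s·(H − f)/(H + s − 2f) = 11800 × (115605.5 − 43) / (115605.5 + 11800 − 2 × 43) = 11800 × 115562.5 / 127319.5 ≈ 10710 mm ≈ 10.7 m.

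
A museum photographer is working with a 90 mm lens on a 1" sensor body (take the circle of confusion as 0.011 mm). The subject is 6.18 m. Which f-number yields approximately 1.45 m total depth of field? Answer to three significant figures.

f/14

Write h = H − f = f²/(N·c). The thin-lens limits are Dn = s·h/(h + (s−f)) and Df = s·h/(h − (s−f)), so DoF = Df − Dn = 2·s·(s−f)·h / (h² − (s−f)²).
That is a quadratic in h: DoF·h² − 2·s·(s−f)·h − DoF·(s−f)² = 0 ⇒ h = (s−f)·(s + √(s² + DoF²)) / DoF = 6090 × (6180 + √(6180² + 1450²)) / 1450 = 6090 × (6180 + 6347.83) / 1450 ≈ 52617 mm.
Then N = f²/(c·h) = 90² / (0.011 × 52617) = 8100 / 578.79 ≈ 14.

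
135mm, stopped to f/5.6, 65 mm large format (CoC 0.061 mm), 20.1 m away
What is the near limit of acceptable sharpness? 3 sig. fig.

Hyperfocal distance H = f²/(N·c) + f = 135²/(5.6 × 0.061) + 135 = 18225/0.3416 + 135 ≈ 53486.9 mm ≈ 53.49 m.
Near limit Dn = s·(H − f)/(H + s − 2f) = 20100 × (53486.9 − 135) / (53486.9 + 20100 − 2 × 135) = 20100 × 53351.9 / 73316.9 ≈ 14627 mm ≈ 14.6 m.

14.6 m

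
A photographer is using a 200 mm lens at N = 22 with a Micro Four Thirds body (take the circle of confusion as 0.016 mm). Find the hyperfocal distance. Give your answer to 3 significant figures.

114 m

Hyperfocal distance H = f²/(N·c) + f = 200²/(22 × 0.016) + 200 = 40000/0.352 + 200 ≈ 113836.4 mm ≈ 114 m.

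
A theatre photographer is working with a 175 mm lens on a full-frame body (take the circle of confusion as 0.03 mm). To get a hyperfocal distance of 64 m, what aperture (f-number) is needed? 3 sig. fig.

Rearrange H = f²/(N·c) + f for N: N = f² / ((H − f)·c).
N = 175² / ((64000 − 175) × 0.03) = 30625 / 1915 ≈ 16.

f/16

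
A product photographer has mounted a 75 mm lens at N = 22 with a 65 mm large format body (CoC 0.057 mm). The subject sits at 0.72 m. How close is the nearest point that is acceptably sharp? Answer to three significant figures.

Hyperfocal distance H = f²/(N·c) + f = 75²/(22 × 0.057) + 75 = 5625/1.254 + 75 ≈ 4560.6 mm ≈ 4.561 m.
Near limit Dn = s·(H − f)/(H + s − 2f) = 720 × (4560.6 − 75) / (4560.6 + 720 − 2 × 75) = 720 × 4485.6 / 5130.6 ≈ 629.49 mm ≈ 0.629 m.

0.629 m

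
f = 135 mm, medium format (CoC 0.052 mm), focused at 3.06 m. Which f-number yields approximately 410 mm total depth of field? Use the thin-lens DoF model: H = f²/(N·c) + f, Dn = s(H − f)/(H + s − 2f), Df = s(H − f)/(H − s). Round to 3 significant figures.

Write h = H − f = f²/(N·c). The thin-lens limits are Dn = s·h/(h + (s−f)) and Df = s·h/(h − (s−f)), so DoF = Df − Dn = 2·s·(s−f)·h / (h² − (s−f)²).
That is a quadratic in h: DoF·h² − 2·s·(s−f)·h − DoF·(s−f)² = 0 ⇒ h = (s−f)·(s + √(s² + DoF²)) / DoF = 2925 × (3060 + √(3060² + 410²)) / 410 = 2925 × (3060 + 3087.35) / 410 ≈ 43856 mm.
Then N = f²/(c·h) = 135² / (0.052 × 43856) = 18225 / 2280.5 ≈ 7.99.

f/7.99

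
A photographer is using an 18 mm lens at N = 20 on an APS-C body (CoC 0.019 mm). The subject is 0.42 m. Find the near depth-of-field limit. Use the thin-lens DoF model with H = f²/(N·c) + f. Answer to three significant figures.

285 mm

Hyperfocal distance H = f²/(N·c) + f = 18²/(20 × 0.019) + 18 = 324/0.38 + 18 ≈ 870.6 mm ≈ 0.871 m.
Near limit Dn = s·(H − f)/(H + s − 2f) = 420 × (870.6 − 18) / (870.6 + 420 − 2 × 18) = 420 × 852.6 / 1254.6 ≈ 285.43 mm.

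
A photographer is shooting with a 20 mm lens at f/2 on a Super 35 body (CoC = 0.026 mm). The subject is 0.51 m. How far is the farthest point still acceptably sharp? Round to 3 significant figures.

Hyperfocal distance H = f²/(N·c) + f = 20²/(2 × 0.026) + 20 = 400/0.052 + 20 ≈ 7712.3 mm ≈ 7.712 m.
Far limit Df = s·(H − f)/(H − s) = 510 × (7712.3 − 20) / (7712.3 − 510) = 510 × 7692.3 / 7202.3 ≈ 544.70 mm ≈ 0.545 m.

0.545 m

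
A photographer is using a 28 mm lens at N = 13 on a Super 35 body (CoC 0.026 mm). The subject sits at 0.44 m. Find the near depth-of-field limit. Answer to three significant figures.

374 mm

Hyperfocal distance H = f²/(N·c) + f = 28²/(13 × 0.026) + 28 = 784/0.338 + 28 ≈ 2347.5 mm ≈ 2.348 m.
Near limit Dn = s·(H − f)/(H + s − 2f) = 440 × (2347.5 − 28) / (2347.5 + 440 − 2 × 28) = 440 × 2319.5 / 2731.5 ≈ 373.63 mm.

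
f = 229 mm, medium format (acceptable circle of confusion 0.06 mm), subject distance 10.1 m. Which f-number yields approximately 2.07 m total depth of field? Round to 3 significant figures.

Write h = H − f = f²/(N·c). The thin-lens limits are Dn = s·h/(h + (s−f)) and Df = s·h/(h − (s−f)), so DoF = Df − Dn = 2·s·(s−f)·h / (h² − (s−f)²).
That is a quadratic in h: DoF·h² − 2·s·(s−f)·h − DoF·(s−f)² = 0 ⇒ h = (s−f)·(s + √(s² + DoF²)) / DoF = 9871 × (10100 + √(10100² + 2070²)) / 2070 = 9871 × (10100 + 10309.9) / 2070 ≈ 97327 mm.
Then N = f²/(c·h) = 229² / (0.06 × 97327) = 52441 / 5839.6 ≈ 8.98.

f/8.98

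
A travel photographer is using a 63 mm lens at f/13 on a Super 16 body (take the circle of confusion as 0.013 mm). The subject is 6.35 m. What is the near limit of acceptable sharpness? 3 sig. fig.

5.01 m

Hyperfocal distance H = f²/(N·c) + f = 63²/(13 × 0.013) + 63 = 3969/0.169 + 63 ≈ 23548.2 mm ≈ 23.55 m.
Near limit Dn = s·(H − f)/(H + s − 2f) = 6350 × (23548.2 − 63) / (23548.2 + 6350 − 2 × 63) = 6350 × 23485.2 / 29772.2 ≈ 5009.1 mm ≈ 5.01 m.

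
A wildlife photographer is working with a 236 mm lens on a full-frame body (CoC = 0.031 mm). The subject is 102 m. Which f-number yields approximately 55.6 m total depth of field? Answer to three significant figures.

Write h = H − f = f²/(N·c). The thin-lens limits are Dn = s·h/(h + (s−f)) and Df = s·h/(h − (s−f)), so DoF = Df − Dn = 2·s·(s−f)·h / (h² − (s−f)²).
That is a quadratic in h: DoF·h² − 2·s·(s−f)·h − DoF·(s−f)² = 0 ⇒ h = (s−f)·(s + √(s² + DoF²)) / DoF = 101764 × (102000 + √(102000² + 55600²)) / 55600 = 101764 × (102000 + 116170) / 55600 ≈ 399313 mm.
Then N = f²/(c·h) = 236² / (0.031 × 399313) = 55696 / 12379 ≈ 4.50.

f/4.50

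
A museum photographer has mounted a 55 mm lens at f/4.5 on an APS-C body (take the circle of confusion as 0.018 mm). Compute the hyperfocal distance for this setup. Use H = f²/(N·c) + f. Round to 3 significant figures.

37.4 m

Hyperfocal distance H = f²/(N·c) + f = 55²/(4.5 × 0.018) + 55 = 3025/0.081 + 55 ≈ 37400.7 mm ≈ 37.4 m.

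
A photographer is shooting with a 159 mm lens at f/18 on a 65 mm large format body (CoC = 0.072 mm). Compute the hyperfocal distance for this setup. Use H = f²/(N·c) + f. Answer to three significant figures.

Hyperfocal distance H = f²/(N·c) + f = 159²/(18 × 0.072) + 159 = 25281/1.296 + 159 ≈ 19665.9 mm ≈ 19.7 m.

19.7 m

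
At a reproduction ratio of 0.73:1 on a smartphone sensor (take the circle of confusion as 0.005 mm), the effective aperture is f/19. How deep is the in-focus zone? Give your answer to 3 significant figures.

0.357 mm

At magnification m, DoF ≈ 2·N_eff·c/m² = 2 × 19 × 0.005 / 0.73² = 0.19 / 0.5329 ≈ 0.357 mm.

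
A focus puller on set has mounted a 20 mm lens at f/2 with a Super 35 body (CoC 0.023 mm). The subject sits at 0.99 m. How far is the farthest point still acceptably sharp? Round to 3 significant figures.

1.11 m

Hyperfocal distance H = f²/(N·c) + f = 20²/(2 × 0.023) + 20 = 400/0.046 + 20 ≈ 8715.7 mm ≈ 8.716 m.
Far limit Df = s·(H − f)/(H − s) = 990 × (8715.7 − 20) / (8715.7 − 990) = 990 × 8695.7 / 7725.7 ≈ 1114.3 mm ≈ 1.11 m.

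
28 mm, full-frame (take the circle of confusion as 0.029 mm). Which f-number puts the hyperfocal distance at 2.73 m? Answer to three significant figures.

f/10

Rearrange H = f²/(N·c) + f for N: N = f² / ((H − f)·c).
N = 28² / ((2730 − 28) × 0.029) = 784 / 78.36 ≈ 10.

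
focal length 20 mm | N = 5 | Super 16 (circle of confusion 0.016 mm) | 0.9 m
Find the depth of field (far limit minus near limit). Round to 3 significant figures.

Hyperfocal distance H = f²/(N·c) + f = 20²/(5 × 0.016) + 20 = 400/0.08 + 20 ≈ 5020.0 mm ≈ 5.020 m.
Near limit Dn = s·(H − f)/(H + s − 2f) = 900 × (5020.0 − 20) / (5020.0 + 900 − 2 × 20) = 900 × 5000.0 / 5880.0 ≈ 765.31 mm.
Far limit Df = s·(H − f)/(H − s) = 900 × (5020.0 − 20) / (5020.0 − 900) = 900 × 5000.0 / 4120.0 ≈ 1092.23 mm.
Depth of field = Df − Dn = 1092.23 − 765.31 ≈ 326.92 mm.

327 mm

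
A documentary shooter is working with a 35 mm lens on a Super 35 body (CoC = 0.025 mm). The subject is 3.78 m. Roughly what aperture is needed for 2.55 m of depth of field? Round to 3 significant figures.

f/4

Write h = H − f = f²/(N·c). The thin-lens limits are Dn = s·h/(h + (s−f)) and Df = s·h/(h − (s−f)), so DoF = Df − Dn = 2·s·(s−f)·h / (h² − (s−f)²).
That is a quadratic in h: DoF·h² − 2·s·(s−f)·h − DoF·(s−f)² = 0 ⇒ h = (s−f)·(s + √(s² + DoF²)) / DoF = 3745 × (3780 + √(3780² + 2550²)) / 2550 = 3745 × (3780 + 4559.70) / 2550 ≈ 12248 mm.
Then N = f²/(c·h) = 35² / (0.025 × 12248) = 1225 / 306.20 ≈ 4.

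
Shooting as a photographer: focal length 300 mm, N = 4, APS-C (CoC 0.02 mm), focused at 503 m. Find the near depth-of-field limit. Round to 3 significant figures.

348 m

Hyperfocal distance H = f²/(N·c) + f = 300²/(4 × 0.02) + 300 = 90000/0.08 + 300 ≈ 1125300.0 mm ≈ 1125 m.
Near limit Dn = s·(H − f)/(H + s − 2f) = 503000 × (1125300.0 − 300) / (1125300.0 + 503000 − 2 × 300) = 503000 × 1125000.0 / 1627700.0 ≈ 347653 mm ≈ 348 m.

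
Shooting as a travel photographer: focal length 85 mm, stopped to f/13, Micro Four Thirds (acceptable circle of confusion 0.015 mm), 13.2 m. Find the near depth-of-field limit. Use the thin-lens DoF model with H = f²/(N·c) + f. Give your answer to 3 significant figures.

9.75 m

Hyperfocal distance H = f²/(N·c) + f = 85²/(13 × 0.015) + 85 = 7225/0.195 + 85 ≈ 37136.3 mm ≈ 37.14 m.
Near limit Dn = s·(H − f)/(H + s − 2f) = 13200 × (37136.3 − 85) / (37136.3 + 13200 − 2 × 85) = 13200 × 37051.3 / 50166.3 ≈ 9749.1 mm ≈ 9.75 m.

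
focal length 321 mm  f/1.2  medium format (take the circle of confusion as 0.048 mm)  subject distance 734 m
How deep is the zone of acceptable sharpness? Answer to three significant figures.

724 m

Hyperfocal distance H = f²/(N·c) + f = 321²/(1.2 × 0.048) + 321 = 103041/0.0576 + 321 ≈ 1789227.2 mm ≈ 1789 m.
Near limit Dn = s·(H − f)/(H + s − 2f) = 734000 × (1789227.2 − 321) / (1789227.2 + 734000 − 2 × 321) = 734000 × 1788906.2 / 2522585.2 ≈ 520520 mm.
Far limit Df = s·(H − f)/(H − s) = 734000 × (1789227.2 − 321) / (1789227.2 − 734000) = 734000 × 1788906.2 / 1055227.2 ≈ 1244336 mm.
Depth of field = Df − Dn = 1244336 − 520520 ≈ 723816 mm ≈ 724 m.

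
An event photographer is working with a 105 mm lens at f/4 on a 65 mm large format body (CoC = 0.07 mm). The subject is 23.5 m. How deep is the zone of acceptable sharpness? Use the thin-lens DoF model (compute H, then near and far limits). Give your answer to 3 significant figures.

43.2 m

Hyperfocal distance H = f²/(N·c) + f = 105²/(4 × 0.07) + 105 = 11025/0.28 + 105 ≈ 39480.0 mm ≈ 39.48 m.
Near limit Dn = s·(H − f)/(H + s − 2f) = 23500 × (39480.0 − 105) / (39480.0 + 23500 − 2 × 105) = 23500 × 39375.0 / 62770.0 ≈ 14741 mm.
Far limit Df = s·(H − f)/(H − s) = 23500 × (39480.0 − 105) / (39480.0 − 23500) = 23500 × 39375.0 / 15980.0 ≈ 57904 mm.
Depth of field = Df − Dn = 57904 − 14741 ≈ 43163 mm ≈ 43.2 m.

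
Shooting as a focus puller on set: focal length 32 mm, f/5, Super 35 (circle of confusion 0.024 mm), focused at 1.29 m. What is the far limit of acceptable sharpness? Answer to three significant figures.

Hyperfocal distance H = f²/(N·c) + f = 32²/(5 × 0.024) + 32 = 1024/0.12 + 32 ≈ 8565.3 mm ≈ 8.565 m.
Far limit Df = s·(H − f)/(H − s) = 1290 × (8565.3 − 32) / (8565.3 − 1290) = 1290 × 8533.3 / 7275.3 ≈ 1513.1 mm ≈ 1.51 m.

1.51 m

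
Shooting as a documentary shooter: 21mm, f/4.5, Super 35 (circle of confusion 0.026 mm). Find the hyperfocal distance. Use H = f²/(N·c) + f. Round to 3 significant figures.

3.79 m

Hyperfocal distance H = f²/(N·c) + f = 21²/(4.5 × 0.026) + 21 = 441/0.117 + 21 ≈ 3790.2 mm ≈ 3.79 m.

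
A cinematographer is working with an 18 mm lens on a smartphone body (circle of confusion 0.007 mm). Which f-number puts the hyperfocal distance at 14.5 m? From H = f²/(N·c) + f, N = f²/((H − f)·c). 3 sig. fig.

f/3.20

Rearrange H = f²/(N·c) + f for N: N = f² / ((H − f)·c).
N = 18² / ((14500 − 18) × 0.007) = 324 / 101.4 ≈ 3.20.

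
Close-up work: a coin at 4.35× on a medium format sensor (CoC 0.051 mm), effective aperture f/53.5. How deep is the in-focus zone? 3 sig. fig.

At magnification m, DoF ≈ 2·N_eff·c/m² = 2 × 53.5 × 0.051 / 4.35² = 5.457 / 18.92 ≈ 0.288 mm.

0.288 mm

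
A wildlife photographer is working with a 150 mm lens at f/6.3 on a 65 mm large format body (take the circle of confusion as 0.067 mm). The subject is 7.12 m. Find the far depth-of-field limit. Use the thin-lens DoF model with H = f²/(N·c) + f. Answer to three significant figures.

Hyperfocal distance H = f²/(N·c) + f = 150²/(6.3 × 0.067) + 150 = 22500/0.4221 + 150 ≈ 53454.9 mm ≈ 53.45 m.
Far limit Df = s·(H − f)/(H − s) = 7120 × (53454.9 − 150) / (53454.9 − 7120) = 7120 × 53304.9 / 46334.9 ≈ 8191.0 mm ≈ 8.19 m.

8.19 m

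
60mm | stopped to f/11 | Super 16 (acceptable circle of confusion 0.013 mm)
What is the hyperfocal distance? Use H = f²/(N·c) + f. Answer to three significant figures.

Hyperfocal distance H = f²/(N·c) + f = 60²/(11 × 0.013) + 60 = 3600/0.143 + 60 ≈ 25234.8 mm ≈ 25.2 m.

25.2 m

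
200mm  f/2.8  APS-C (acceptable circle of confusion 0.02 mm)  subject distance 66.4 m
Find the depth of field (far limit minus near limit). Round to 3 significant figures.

Hyperfocal distance H = f²/(N·c) + f = 200²/(2.8 × 0.02) + 200 = 40000/0.056 + 200 ≈ 714485.7 mm ≈ 714.5 m.
Near limit Dn = s·(H − f)/(H + s − 2f) = 66400 × (714485.7 − 200) / (714485.7 + 66400 − 2 × 200) = 66400 × 714285.7 / 780485.7 ≈ 60768 mm.
Far limit Df = s·(H − f)/(H − s) = 66400 × (714485.7 − 200) / (714485.7 − 66400) = 66400 × 714285.7 / 648085.7 ≈ 73183 mm.
Depth of field = Df − Dn = 73183 − 60768 ≈ 12415 mm ≈ 12.4 m.

12.4 m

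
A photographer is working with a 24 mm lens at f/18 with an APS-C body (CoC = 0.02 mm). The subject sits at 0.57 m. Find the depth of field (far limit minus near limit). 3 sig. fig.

440 mm

Hyperfocal distance H = f²/(N·c) + f = 24²/(18 × 0.02) + 24 = 576/0.36 + 24 ≈ 1624.0 mm ≈ 1.624 m.
Near limit Dn = s·(H − f)/(H + s − 2f) = 570 × (1624.0 − 24) / (1624.0 + 570 − 2 × 24) = 570 × 1600.0 / 2146.0 ≈ 424.98 mm.
Far limit Df = s·(H − f)/(H − s) = 570 × (1624.0 − 24) / (1624.0 − 570) = 570 × 1600.0 / 1054.0 ≈ 865.28 mm.
Depth of field = Df − Dn = 865.28 − 424.98 ≈ 440.30 mm.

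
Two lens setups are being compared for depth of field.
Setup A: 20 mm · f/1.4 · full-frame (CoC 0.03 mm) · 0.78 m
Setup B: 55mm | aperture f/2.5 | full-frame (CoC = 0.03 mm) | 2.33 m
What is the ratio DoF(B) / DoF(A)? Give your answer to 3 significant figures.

Setup A: H = 20²/(1.4×0.03) + 20 ≈ 9543.8 mm; DoF = Df − Dn = 847.64 − 722.36 ≈ 125.28 mm.
Setup B: H = 55²/(2.5×0.03) + 55 ≈ 40388.3 mm; DoF = Df − Dn = 2469.28 − 2205.59 ≈ 263.69 mm.
Ratio = 263.69 / 125.28 ≈ 2.10.

2.10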